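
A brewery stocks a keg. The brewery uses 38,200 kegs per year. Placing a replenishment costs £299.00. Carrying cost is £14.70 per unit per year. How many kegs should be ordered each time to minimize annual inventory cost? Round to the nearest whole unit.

Q* ≈ 1,247 kegs

EOQ = √(2DS / H) = √(2 × 38,200 × 299 / 14.7).
= √(22,843,600 / 14.7) = √1,553,986.3946 ≈ 1246.590.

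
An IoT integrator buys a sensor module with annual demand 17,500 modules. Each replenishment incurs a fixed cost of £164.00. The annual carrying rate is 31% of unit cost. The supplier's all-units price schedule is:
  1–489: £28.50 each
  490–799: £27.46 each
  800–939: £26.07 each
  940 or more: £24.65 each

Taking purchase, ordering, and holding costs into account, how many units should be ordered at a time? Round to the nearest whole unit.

Q* ≈ 940 modules

Holding cost per unit per year at price C is H = 0.31·C.
For each price level, check whether its EOQ is feasible; otherwise the best quantity at that price is the breakpoint.
Tier 1 (£28.50): EOQ = 806.0 exceeds tier's upper bound 489, so this tier is dominated.
Tier 2 (£27.46): EOQ = 821.2 exceeds tier's upper bound 799, so this tier is dominated.
EOQ at £26.07 = 842.8 (feasible in tier 3): TC = 17,500×£26.07 + (17,500/842.8)×164 + (842.8/2)×0.31×£26.07 = £463,035.94.
EOQ at £24.65 = 866.7 < 940, so use break Q=940: TC = 17,500×£24.65 + (17,500/940.0)×164 + (940.0/2)×0.31×£24.65 = £438,019.70.
Lowest total cost is £438,019.70 at Q = 940.0.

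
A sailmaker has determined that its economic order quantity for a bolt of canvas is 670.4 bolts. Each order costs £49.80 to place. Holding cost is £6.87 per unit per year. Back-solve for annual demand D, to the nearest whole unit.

D ≈ 31,000 bolts per year

Invert the EOQ relation Q*² = 2DS/H.
From Q* = √(2DS/H): D = Q*²H / (2S) = 670.4² × 6.87 / (2 × 49.8) = 31000.265.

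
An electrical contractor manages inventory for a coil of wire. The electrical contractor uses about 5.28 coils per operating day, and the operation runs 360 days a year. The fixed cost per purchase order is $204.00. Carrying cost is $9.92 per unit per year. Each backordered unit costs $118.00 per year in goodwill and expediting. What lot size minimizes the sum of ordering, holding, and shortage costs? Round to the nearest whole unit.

Q* ≈ 291 coils

Annual demand D = 5.28 × 360 = 1,900.8.
With planned backorders, Q* = √(2DS/H) · √((H+B)/B).
√(2DS/H) = √(2 × 1,900.8 × 204 / 9.92) = 279.603.
√((H+B)/B) = √((9.92+118)/118) = 1.0412.
Q* ≈ 291.119.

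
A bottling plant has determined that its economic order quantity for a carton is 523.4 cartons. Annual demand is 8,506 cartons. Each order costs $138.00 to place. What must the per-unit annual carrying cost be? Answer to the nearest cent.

H ≈ $8.57

The basic EOQ model gives Q* = √(2DS/H); rearrange for the unknown.
From Q* = √(2DS/H): H = 2DS / Q*² = 2 × 8,506 × 138 / 523.4² = 8.5697.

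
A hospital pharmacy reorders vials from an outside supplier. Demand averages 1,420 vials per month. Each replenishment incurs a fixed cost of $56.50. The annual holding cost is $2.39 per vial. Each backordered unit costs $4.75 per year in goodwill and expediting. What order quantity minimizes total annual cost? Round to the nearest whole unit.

Annual demand D = 1,420 × 12 = 17,040.
With planned backorders, Q* = √(2DS/H) · √((H+B)/B).
√(2DS/H) = √(2 × 17,040 × 56.5 / 2.39) = 897.584.
√((H+B)/B) = √((2.39+4.75)/4.75) = 1.2260.
Q* ≈ 1100.468.

Q* ≈ 1,100 vials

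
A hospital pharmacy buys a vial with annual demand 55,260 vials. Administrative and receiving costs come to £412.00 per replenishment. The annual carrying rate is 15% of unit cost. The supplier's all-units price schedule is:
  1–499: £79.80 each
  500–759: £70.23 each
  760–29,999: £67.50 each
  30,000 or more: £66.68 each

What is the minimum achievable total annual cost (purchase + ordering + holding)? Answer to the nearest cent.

TC* ≈ £3,751,521.71

Holding cost per unit per year at price C is H = 0.15·C.
For each price level, check whether its EOQ is feasible; otherwise the best quantity at that price is the breakpoint.
Tier 1 (£79.80): EOQ = 1950.4 exceeds tier's upper bound 499, so this tier is dominated.
Tier 2 (£70.23): EOQ = 2079.0 exceeds tier's upper bound 759, so this tier is dominated.
EOQ at £67.50 = 2120.7 (feasible in tier 3): TC = 55,260×£67.50 + (55,260/2120.7)×412 + (2120.7/2)×0.15×£67.50 = £3,751,521.71.
EOQ at £66.68 = 2133.7 < 30000, so use break Q=30000: TC = 55,260×£66.68 + (55,260/30000.0)×412 + (30000.0/2)×0.15×£66.68 = £3,835,525.70.
Lowest total cost among the candidates is at Q = 2120.7.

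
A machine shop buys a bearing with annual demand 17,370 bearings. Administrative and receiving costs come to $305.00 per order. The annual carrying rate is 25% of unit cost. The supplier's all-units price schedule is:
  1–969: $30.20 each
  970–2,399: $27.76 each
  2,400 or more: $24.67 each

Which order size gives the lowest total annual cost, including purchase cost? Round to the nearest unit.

Holding cost per unit per year at price C is H = 0.25·C.
Evaluate total cost at each tier's feasible EOQ or, if the EOQ is below the tier, at the tier's minimum quantity.
Tier 1 ($30.20): EOQ = 1184.7 exceeds tier's upper bound 969, so this tier is dominated.
EOQ at $27.76 = 1235.6 (feasible in tier 2): TC = 17,370×$27.76 + (17,370/1235.6)×305 + (1235.6/2)×0.25×$27.76 = $490,766.41.
EOQ at $24.67 = 1310.7 < 2400, so use break Q=2400: TC = 17,370×$24.67 + (17,370/2400.0)×305 + (2400.0/2)×0.25×$24.67 = $438,126.34.
Lowest total cost is $438,126.34 at Q = 2400.0.

Q* ≈ 2,400 bearings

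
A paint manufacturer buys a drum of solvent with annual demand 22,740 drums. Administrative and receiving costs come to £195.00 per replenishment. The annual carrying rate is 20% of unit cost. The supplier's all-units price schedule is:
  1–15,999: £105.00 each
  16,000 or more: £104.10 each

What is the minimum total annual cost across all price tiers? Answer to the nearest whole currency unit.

TC* ≈ £2,401,347

Holding cost per unit per year at price C is H = 0.20·C.
For each price level, check whether its EOQ is feasible; otherwise the best quantity at that price is the breakpoint.
EOQ at £105.00 = 649.9 (feasible in tier 1): TC = 22,740×£105.00 + (22,740/649.9)×195 + (649.9/2)×0.20×£105.00 = £2,401,347.00.
EOQ at £104.10 = 652.7 < 16000, so use break Q=16000: TC = 22,740×£104.10 + (22,740/16000.0)×195 + (16000.0/2)×0.20×£104.10 = £2,534,071.14.
Lowest total cost among the candidates is at Q = 649.9.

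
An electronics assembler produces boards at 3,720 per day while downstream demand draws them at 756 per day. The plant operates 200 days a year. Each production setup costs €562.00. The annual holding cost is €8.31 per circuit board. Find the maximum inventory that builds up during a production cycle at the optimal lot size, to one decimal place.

Annual demand D = 756 × 200 = 151,200.
Production build-up factor (1 − d/p) = 1 − 756/3,720 = 0.7968.
Q* = √(2DS / (H(1 − d/p))) = √(2 × 151,200 × 562 / (8.31 × 0.7968)).
= √(169,948,800 / 6.6212) ≈ 5066.300.
Maximum inventory = Q*(1 − d/p) = 5066.300 × 0.7968 ≈ 4036.697.

I_max ≈ 4,036.7 boards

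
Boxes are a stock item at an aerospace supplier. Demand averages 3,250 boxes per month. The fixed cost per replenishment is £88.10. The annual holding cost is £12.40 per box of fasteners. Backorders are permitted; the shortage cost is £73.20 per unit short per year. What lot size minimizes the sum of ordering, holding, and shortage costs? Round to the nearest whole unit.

Annual demand D = 3,250 × 12 = 39,000.
With planned backorders, Q* = √(2DS/H) · √((H+B)/B).
√(2DS/H) = √(2 × 39,000 × 88.1 / 12.4) = 744.431.
√((H+B)/B) = √((12.4+73.2)/73.2) = 1.0814.
Q* ≈ 805.018.

Q* ≈ 805 boxes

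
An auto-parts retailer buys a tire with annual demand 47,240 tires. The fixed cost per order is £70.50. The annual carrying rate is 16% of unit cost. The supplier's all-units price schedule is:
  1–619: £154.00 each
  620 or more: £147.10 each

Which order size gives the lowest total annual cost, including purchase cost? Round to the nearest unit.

Holding cost per unit per year at price C is H = 0.16·C.
Evaluate total cost at each tier's feasible EOQ or, if the EOQ is below the tier, at the tier's minimum quantity.
EOQ at £154.00 = 519.9 (feasible in tier 1): TC = 47,240×£154.00 + (47,240/519.9)×70.5 + (519.9/2)×0.16×£154.00 = £7,287,771.05.
EOQ at £147.10 = 532.0 < 620, so use break Q=620: TC = 47,240×£147.10 + (47,240/620.0)×70.5 + (620.0/2)×0.16×£147.10 = £6,961,671.81.
Lowest total cost is £6,961,671.81 at Q = 620.0.

Q* ≈ 620 tires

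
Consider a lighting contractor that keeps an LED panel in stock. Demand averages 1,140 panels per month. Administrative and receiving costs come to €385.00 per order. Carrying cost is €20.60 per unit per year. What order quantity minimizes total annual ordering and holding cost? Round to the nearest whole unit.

Annual demand D = 1,140 × 12 = 13,680.
EOQ = √(2DS / H) = √(2 × 13,680 × 385 / 20.6).
= √(10,533,600 / 20.6) = √511,339.8058 ≈ 715.080.

Q* ≈ 715 panels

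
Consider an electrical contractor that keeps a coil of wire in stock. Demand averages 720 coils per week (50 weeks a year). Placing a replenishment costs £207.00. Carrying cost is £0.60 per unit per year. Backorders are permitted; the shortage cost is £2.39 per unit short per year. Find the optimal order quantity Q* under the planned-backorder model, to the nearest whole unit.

Annual demand D = 720 × 50 = 36,000.
With planned backorders, Q* = √(2DS/H) · √((H+B)/B).
√(2DS/H) = √(2 × 36,000 × 207 / 0.6) = 4983.974.
√((H+B)/B) = √((0.6+2.39)/2.39) = 1.1185.
Q* ≈ 5574.584.

Q* ≈ 5,575 coils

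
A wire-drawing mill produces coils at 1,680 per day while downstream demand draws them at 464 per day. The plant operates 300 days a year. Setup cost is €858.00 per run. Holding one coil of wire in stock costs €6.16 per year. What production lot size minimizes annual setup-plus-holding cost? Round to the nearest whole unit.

Annual demand D = 464 × 300 = 139,200.
Production build-up factor (1 − d/p) = 1 − 464/1,680 = 0.7238.
Q* = √(2DS / (H(1 − d/p))) = √(2 × 139,200 × 858 / (6.16 × 0.7238)).
= √(238,867,200 / 4.4587) ≈ 7319.405.

Q* ≈ 7,319 coils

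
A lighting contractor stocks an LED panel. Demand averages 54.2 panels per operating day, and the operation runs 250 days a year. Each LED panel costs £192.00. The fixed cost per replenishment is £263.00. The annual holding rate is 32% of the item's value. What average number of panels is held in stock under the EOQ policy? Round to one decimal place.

Average inventory ≈ 170.3 panels

Annual demand D = 54.2 × 250 = 13,550.
Holding cost H = 0.32 × £192.00 = £61.4400 per unit per year.
Q* = √(2DS/H) = √(2 × 13,550 × 263 / 61.44) ≈ 340.59.
Average inventory = Q*/2 ≈ 340.59 / 2 = 170.297.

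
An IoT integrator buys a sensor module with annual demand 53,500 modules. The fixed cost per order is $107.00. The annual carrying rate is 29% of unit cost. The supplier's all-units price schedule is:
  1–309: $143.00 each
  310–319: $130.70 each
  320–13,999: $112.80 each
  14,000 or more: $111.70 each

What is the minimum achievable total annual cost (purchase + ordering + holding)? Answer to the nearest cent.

Holding cost per unit per year at price C is H = 0.29·C.
Candidates are each tier's EOQ (if it falls in that tier) and each price-break quantity.
Tier 1 ($143.00): EOQ = 525.4 exceeds tier's upper bound 309, so this tier is dominated.
Tier 2 ($130.70): EOQ = 549.6 exceeds tier's upper bound 319, so this tier is dominated.
EOQ at $112.80 = 591.6 (feasible in tier 3): TC = 53,500×$112.80 + (53,500/591.6)×107 + (591.6/2)×0.29×$112.80 = $6,054,152.51.
EOQ at $111.70 = 594.5 < 14000, so use break Q=14000: TC = 53,500×$111.70 + (53,500/14000.0)×107 + (14000.0/2)×0.29×$111.70 = $6,203,109.89.
Lowest total cost among the candidates is at Q = 591.6.

TC* ≈ $6,054,152.51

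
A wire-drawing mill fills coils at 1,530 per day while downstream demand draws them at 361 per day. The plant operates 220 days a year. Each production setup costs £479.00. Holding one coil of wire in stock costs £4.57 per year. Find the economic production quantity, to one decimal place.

Q* ≈ 4,668.0 coils

Annual demand D = 361 × 220 = 79,420.
Production build-up factor (1 − d/p) = 1 − 361/1,530 = 0.7641.
Q* = √(2DS / (H(1 − d/p))) = √(2 × 79,420 × 479 / (4.57 × 0.7641)).
= √(76,084,360 / 3.4917) ≈ 4667.970.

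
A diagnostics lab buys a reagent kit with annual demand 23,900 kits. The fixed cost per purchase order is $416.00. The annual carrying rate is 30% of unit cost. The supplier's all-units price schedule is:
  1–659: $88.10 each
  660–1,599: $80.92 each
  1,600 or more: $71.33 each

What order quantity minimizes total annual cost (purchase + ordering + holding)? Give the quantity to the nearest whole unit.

Holding cost per unit per year at price C is H = 0.30·C.
Candidates are each tier's EOQ (if it falls in that tier) and each price-break quantity.
Tier 1 ($88.10): EOQ = 867.4 exceeds tier's upper bound 659, so this tier is dominated.
EOQ at $80.92 = 905.0 (feasible in tier 2): TC = 23,900×$80.92 + (23,900/905.0)×416 + (905.0/2)×0.30×$80.92 = $1,955,958.97.
EOQ at $71.33 = 964.0 < 1600, so use break Q=1600: TC = 23,900×$71.33 + (23,900/1600.0)×416 + (1600.0/2)×0.30×$71.33 = $1,728,120.20.
Lowest total cost is $1,728,120.20 at Q = 1600.0.

Q* ≈ 1,600 kits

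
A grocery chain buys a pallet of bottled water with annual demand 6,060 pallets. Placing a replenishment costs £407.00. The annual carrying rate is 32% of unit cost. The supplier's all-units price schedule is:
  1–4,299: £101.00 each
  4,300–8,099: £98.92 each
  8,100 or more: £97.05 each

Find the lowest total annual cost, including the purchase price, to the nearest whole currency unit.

TC* ≈ £624,687

Holding cost per unit per year at price C is H = 0.32·C.
Candidates are each tier's EOQ (if it falls in that tier) and each price-break quantity.
EOQ at £101.00 = 390.7 (feasible in tier 1): TC = 6,060×£101.00 + (6,060/390.7)×407 + (390.7/2)×0.32×£101.00 = £624,686.54.
EOQ at £98.92 = 394.8 < 4300, so use break Q=4300: TC = 6,060×£98.92 + (6,060/4300.0)×407 + (4300.0/2)×0.32×£98.92 = £668,085.75.
EOQ at £97.05 = 398.5 < 8100, so use break Q=8100: TC = 6,060×£97.05 + (6,060/8100.0)×407 + (8100.0/2)×0.32×£97.05 = £714,204.30.
Lowest total cost among the candidates is at Q = 390.7.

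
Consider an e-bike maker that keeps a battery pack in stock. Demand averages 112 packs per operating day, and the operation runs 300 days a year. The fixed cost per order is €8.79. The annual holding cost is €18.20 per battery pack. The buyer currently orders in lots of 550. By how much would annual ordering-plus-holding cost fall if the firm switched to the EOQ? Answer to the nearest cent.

Annual demand D = 112 × 300 = 33,600.
EOQ = √(2DS/H) = √(2 × 33,600 × 8.79 / 18.2) ≈ 180.15.
Cost at Q* = (D/Q*)S + (Q*/2)H = √(2DSH) ≈ €3,278.80.
Cost at Q = 550: (33,600/550)×8.79 + (550/2)×18.2 = €536.99 + €5,005.00 = €5,541.99.
Excess = €5,541.99 − €3,278.80 = €2,263.19.

Extra cost ≈ €2,263.19 per year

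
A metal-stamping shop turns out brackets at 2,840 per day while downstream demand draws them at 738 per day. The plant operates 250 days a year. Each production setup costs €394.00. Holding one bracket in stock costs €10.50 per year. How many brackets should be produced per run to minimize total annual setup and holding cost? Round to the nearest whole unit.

Annual demand D = 738 × 250 = 184,500.
Production build-up factor (1 − d/p) = 1 − 738/2,840 = 0.7401.
Q* = √(2DS / (H(1 − d/p))) = √(2 × 184,500 × 394 / (10.5 × 0.7401)).
= √(145,386,000 / 7.7715) ≈ 4325.233.

Q* ≈ 4,325 brackets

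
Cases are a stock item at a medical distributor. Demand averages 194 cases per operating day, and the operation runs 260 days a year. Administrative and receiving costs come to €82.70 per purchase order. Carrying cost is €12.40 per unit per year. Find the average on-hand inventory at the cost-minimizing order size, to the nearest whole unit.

Average inventory ≈ 410 cases

Annual demand D = 194 × 260 = 50,440.
Q* = √(2DS/H) = √(2 × 50,440 × 82.7 / 12.4) ≈ 820.25.
Average inventory = Q*/2 ≈ 820.25 / 2 = 410.123.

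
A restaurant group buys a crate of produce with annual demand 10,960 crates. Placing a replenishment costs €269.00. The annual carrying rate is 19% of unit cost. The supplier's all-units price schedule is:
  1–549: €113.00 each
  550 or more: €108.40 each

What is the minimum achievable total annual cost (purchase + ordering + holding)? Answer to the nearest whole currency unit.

TC* ≈ €1,199,088

Holding cost per unit per year at price C is H = 0.19·C.
For each price level, check whether its EOQ is feasible; otherwise the best quantity at that price is the breakpoint.
EOQ at €113.00 = 524.1 (feasible in tier 1): TC = 10,960×€113.00 + (10,960/524.1)×269 + (524.1/2)×0.19×€113.00 = €1,249,731.55.
EOQ at €108.40 = 535.1 < 550, so use break Q=550: TC = 10,960×€108.40 + (10,960/550.0)×269 + (550.0/2)×0.19×€108.40 = €1,199,088.34.
Lowest total cost among the candidates is at Q = 550.0.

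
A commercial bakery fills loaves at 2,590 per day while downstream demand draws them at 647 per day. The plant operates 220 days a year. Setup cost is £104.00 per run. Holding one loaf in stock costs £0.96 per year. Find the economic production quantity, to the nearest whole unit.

Annual demand D = 647 × 220 = 142,340.
Production build-up factor (1 − d/p) = 1 − 647/2,590 = 0.7502.
Q* = √(2DS / (H(1 − d/p))) = √(2 × 142,340 × 104 / (0.96 × 0.7502)).
= √(29,606,720 / 0.7202) ≈ 6411.697.

Q* ≈ 6,412 loaves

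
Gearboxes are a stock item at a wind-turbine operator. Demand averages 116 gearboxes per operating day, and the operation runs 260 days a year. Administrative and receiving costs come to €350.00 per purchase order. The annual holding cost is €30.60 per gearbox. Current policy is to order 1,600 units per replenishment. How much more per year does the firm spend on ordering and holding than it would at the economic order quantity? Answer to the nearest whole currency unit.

Annual demand D = 116 × 260 = 30,160.
EOQ = √(2DS/H) = √(2 × 30,160 × 350 / 30.6) ≈ 830.62.
Cost at Q* = (D/Q*)S + (Q*/2)H = √(2DSH) ≈ €25,417.07.
Cost at Q = 1,600: (30,160/1,600)×350 + (1,600/2)×30.6 = €6,597.50 + €24,480.00 = €31,077.50.
Excess = €31,077.50 − €25,417.07 = €5,660.43.

Extra cost ≈ €5,660 per year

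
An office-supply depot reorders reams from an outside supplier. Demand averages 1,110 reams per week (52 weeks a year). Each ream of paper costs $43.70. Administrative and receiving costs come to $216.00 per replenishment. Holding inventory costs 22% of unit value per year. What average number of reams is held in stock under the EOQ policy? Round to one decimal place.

Annual demand D = 1,110 × 52 = 57,720.
Holding cost H = 0.22 × $43.70 = $9.6140 per unit per year.
EOQ = √(2DS/H) = √(2 × 57,720 × 216 / 9.614) ≈ 1610.47.
Average inventory = Q*/2 ≈ 1610.47 / 2 = 805.236.

Average inventory ≈ 805.2 reams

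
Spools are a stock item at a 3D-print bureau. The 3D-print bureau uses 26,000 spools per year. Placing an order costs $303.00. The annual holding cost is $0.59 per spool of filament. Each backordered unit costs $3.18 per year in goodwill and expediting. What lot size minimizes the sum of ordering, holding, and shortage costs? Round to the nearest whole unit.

Q* ≈ 5,627 spools

With planned backorders, Q* = √(2DS/H) · √((H+B)/B).
√(2DS/H) = √(2 × 26,000 × 303 / 0.59) = 5167.696.
√((H+B)/B) = √((0.59+3.18)/3.18) = 1.0888.
Q* ≈ 5626.704.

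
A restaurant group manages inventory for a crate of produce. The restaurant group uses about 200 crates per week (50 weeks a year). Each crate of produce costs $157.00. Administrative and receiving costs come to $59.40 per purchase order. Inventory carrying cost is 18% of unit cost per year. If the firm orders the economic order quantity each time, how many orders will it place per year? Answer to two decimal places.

Annual demand D = 200 × 50 = 10,000.
Holding cost H = 0.18 × $157.00 = $28.2600 per unit per year.
Q* = √(2DS/H) = √(2 × 10,000 × 59.4 / 28.26) ≈ 205.03.
Orders per year = D / Q* = 10,000 / 205.03 ≈ 48.773.

N ≈ 48.77 orders per year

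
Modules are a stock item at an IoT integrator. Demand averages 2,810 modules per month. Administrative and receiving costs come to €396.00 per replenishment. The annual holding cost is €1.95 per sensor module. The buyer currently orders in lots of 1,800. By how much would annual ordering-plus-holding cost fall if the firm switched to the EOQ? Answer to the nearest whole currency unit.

Annual demand D = 2,810 × 12 = 33,720.
EOQ = √(2DS/H) = √(2 × 33,720 × 396 / 1.95) ≈ 3700.74.
Cost at Q* = (D/Q*)S + (Q*/2)H = √(2DSH) ≈ €7,216.45.
Cost at Q = 1,800: (33,720/1,800)×396 + (1,800/2)×1.95 = €7,418.40 + €1,755.00 = €9,173.40.
Excess = €9,173.40 − €7,216.45 = €1,956.95.

Extra cost ≈ €1,957 per year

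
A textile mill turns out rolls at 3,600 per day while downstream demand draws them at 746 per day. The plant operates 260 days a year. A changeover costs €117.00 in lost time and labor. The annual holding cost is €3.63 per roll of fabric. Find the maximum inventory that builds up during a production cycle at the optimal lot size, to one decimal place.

Annual demand D = 746 × 260 = 193,960.
Production build-up factor (1 − d/p) = 1 − 746/3,600 = 0.7928.
Q* = √(2DS / (H(1 − d/p))) = √(2 × 193,960 × 117 / (3.63 × 0.7928)).
= √(45,386,640 / 2.8778) ≈ 3971.321.
Maximum inventory = Q*(1 − d/p) = 3971.321 × 0.7928 ≈ 3148.375.

I_max ≈ 3,148.4 rolls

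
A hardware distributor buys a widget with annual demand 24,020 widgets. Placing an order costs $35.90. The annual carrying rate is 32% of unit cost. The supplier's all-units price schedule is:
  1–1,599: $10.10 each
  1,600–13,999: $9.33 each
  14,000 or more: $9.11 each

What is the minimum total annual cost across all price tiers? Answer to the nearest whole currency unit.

TC* ≈ $227,034

Holding cost per unit per year at price C is H = 0.32·C.
Evaluate total cost at each tier's feasible EOQ or, if the EOQ is below the tier, at the tier's minimum quantity.
EOQ at $10.10 = 730.5 (feasible in tier 1): TC = 24,020×$10.10 + (24,020/730.5)×35.9 + (730.5/2)×0.32×$10.10 = $244,962.94.
EOQ at $9.33 = 760.0 < 1600, so use break Q=1600: TC = 24,020×$9.33 + (24,020/1600.0)×35.9 + (1600.0/2)×0.32×$9.33 = $227,034.03.
EOQ at $9.11 = 769.2 < 14000, so use break Q=14000: TC = 24,020×$9.11 + (24,020/14000.0)×35.9 + (14000.0/2)×0.32×$9.11 = $239,290.19.
Lowest total cost among the candidates is at Q = 1600.0.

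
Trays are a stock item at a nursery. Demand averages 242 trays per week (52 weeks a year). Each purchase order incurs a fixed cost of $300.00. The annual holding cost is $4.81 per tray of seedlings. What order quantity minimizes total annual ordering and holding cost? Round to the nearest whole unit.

Annual demand D = 242 × 52 = 12,584.
EOQ = √(2DS / H) = √(2 × 12,584 × 300 / 4.81).
= √(7,550,400 / 4.81) = √1,569,729.7297 ≈ 1252.889.

Q* ≈ 1,253 trays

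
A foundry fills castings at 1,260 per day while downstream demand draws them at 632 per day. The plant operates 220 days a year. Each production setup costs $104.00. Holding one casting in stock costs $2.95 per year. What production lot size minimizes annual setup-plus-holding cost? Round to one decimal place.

Annual demand D = 632 × 220 = 139,040.
Production build-up factor (1 − d/p) = 1 − 632/1,260 = 0.4984.
Q* = √(2DS / (H(1 − d/p))) = √(2 × 139,040 × 104 / (2.95 × 0.4984)).
= √(28,920,320 / 1.4703) ≈ 4435.024.

Q* ≈ 4,435.0 castings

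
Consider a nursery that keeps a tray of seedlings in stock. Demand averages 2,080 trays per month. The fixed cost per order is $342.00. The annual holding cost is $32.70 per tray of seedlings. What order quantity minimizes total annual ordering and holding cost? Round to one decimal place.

Q* ≈ 722.6 trays

Annual demand D = 2,080 × 12 = 24,960.
EOQ = √(2DS / H) = √(2 × 24,960 × 342 / 32.7).
= √(17,072,640 / 32.7) = √522,099.0826 ≈ 722.564.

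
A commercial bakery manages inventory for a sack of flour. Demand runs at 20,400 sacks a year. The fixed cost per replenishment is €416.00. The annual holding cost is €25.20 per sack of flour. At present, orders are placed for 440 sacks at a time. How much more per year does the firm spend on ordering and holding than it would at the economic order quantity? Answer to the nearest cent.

EOQ = √(2DS/H) = √(2 × 20,400 × 416 / 25.2) ≈ 820.68.
Cost at Q* = (D/Q*)S + (Q*/2)H = √(2DSH) ≈ €20,681.26.
Cost at Q = 440: (20,400/440)×416 + (440/2)×25.2 = €19,287.27 + €5,544.00 = €24,831.27.
Excess = €24,831.27 − €20,681.26 = €4,150.01.

Extra cost ≈ €4,150.01 per year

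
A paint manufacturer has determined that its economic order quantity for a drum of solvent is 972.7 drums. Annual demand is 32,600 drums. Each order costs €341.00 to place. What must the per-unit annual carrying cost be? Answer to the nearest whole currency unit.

H ≈ €23

Invert the EOQ relation Q*² = 2DS/H.
From Q* = √(2DS/H): H = 2DS / Q*² = 2 × 32,600 × 341 / 972.7² = 23.4987.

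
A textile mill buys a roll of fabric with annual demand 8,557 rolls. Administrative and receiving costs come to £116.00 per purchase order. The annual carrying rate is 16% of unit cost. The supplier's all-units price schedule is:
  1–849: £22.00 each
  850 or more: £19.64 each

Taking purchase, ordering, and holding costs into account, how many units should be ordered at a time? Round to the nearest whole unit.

Q* ≈ 850 rolls

Holding cost per unit per year at price C is H = 0.16·C.
For each price level, check whether its EOQ is feasible; otherwise the best quantity at that price is the breakpoint.
EOQ at £22.00 = 751.0 (feasible in tier 1): TC = 8,557×£22.00 + (8,557/751.0)×116 + (751.0/2)×0.16×£22.00 = £190,897.48.
EOQ at £19.64 = 794.8 < 850, so use break Q=850: TC = 8,557×£19.64 + (8,557/850.0)×116 + (850.0/2)×0.16×£19.64 = £170,562.78.
Lowest total cost is £170,562.78 at Q = 850.0.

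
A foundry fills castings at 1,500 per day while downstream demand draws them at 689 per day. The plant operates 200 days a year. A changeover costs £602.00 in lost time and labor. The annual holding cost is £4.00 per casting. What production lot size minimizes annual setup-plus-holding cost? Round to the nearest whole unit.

Q* ≈ 8,759 castings

Annual demand D = 689 × 200 = 137,800.
Production build-up factor (1 − d/p) = 1 − 689/1,500 = 0.5407.
Q* = √(2DS / (H(1 − d/p))) = √(2 × 137,800 × 602 / (4 × 0.5407)).
= √(165,911,200 / 2.1627) ≈ 8758.769.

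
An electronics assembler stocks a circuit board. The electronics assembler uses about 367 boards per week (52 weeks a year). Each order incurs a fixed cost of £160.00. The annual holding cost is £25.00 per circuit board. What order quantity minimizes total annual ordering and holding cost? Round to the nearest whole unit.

Annual demand D = 367 × 52 = 19,084.
EOQ = √(2DS / H) = √(2 × 19,084 × 160 / 25).
= √(6,106,880 / 25) = √244,275.2 ≈ 494.242.

Q* ≈ 494 boards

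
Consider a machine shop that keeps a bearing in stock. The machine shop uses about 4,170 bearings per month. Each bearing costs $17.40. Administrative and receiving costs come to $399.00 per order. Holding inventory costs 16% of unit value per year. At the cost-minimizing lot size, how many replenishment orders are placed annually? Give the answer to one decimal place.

Annual demand D = 4,170 × 12 = 50,040.
Holding cost H = 0.16 × $17.40 = $2.7840 per unit per year.
EOQ = √(2DS/H) = √(2 × 50,040 × 399 / 2.784) ≈ 3787.26.
Orders per year = D / Q* = 50,040 / 3787.26 ≈ 13.213.

N ≈ 13.2 orders per year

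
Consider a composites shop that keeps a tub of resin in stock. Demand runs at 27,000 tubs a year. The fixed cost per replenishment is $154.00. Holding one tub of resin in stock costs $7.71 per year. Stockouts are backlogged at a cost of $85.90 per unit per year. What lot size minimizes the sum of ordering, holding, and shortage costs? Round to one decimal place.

With planned backorders, Q* = √(2DS/H) · √((H+B)/B).
√(2DS/H) = √(2 × 27,000 × 154 / 7.71) = 1038.556.
√((H+B)/B) = √((7.71+85.9)/85.9) = 1.0439.
Q* ≈ 1084.163.

Q* ≈ 1,084.2 tubs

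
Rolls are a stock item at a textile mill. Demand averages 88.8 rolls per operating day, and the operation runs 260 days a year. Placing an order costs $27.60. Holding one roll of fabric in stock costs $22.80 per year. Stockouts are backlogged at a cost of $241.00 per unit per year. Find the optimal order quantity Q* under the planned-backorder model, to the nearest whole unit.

Annual demand D = 88.8 × 260 = 23,088.
With planned backorders, Q* = √(2DS/H) · √((H+B)/B).
√(2DS/H) = √(2 × 23,088 × 27.6 / 22.8) = 236.426.
√((H+B)/B) = √((22.8+241)/241) = 1.0462.
Q* ≈ 247.357.

Q* ≈ 247 rolls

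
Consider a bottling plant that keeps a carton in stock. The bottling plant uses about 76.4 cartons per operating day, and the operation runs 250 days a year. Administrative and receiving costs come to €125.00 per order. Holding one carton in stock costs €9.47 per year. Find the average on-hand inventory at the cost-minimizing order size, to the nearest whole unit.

Annual demand D = 76.4 × 250 = 19,100.
EOQ = √(2DS/H) = √(2 × 19,100 × 125 / 9.47) ≈ 710.09.
Average inventory = Q*/2 ≈ 710.09 / 2 = 355.044.

Average inventory ≈ 355 cartons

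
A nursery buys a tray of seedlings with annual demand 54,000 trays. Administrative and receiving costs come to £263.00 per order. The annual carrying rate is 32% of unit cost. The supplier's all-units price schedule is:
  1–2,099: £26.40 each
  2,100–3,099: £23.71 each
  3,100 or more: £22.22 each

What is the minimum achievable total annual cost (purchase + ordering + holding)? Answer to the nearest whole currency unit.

Holding cost per unit per year at price C is H = 0.32·C.
For each price level, check whether its EOQ is feasible; otherwise the best quantity at that price is the breakpoint.
EOQ at £26.40 = 1833.6 (feasible in tier 1): TC = 54,000×£26.40 + (54,000/1833.6)×263 + (1833.6/2)×0.32×£26.40 = £1,441,090.55.
EOQ at £23.71 = 1934.9 < 2100, so use break Q=2100: TC = 54,000×£23.71 + (54,000/2100.0)×263 + (2100.0/2)×0.32×£23.71 = £1,295,069.42.
EOQ at £22.22 = 1998.7 < 3100, so use break Q=3100: TC = 54,000×£22.22 + (54,000/3100.0)×263 + (3100.0/2)×0.32×£22.22 = £1,215,482.41.
Lowest total cost among the candidates is at Q = 3100.0.

TC* ≈ £1,215,482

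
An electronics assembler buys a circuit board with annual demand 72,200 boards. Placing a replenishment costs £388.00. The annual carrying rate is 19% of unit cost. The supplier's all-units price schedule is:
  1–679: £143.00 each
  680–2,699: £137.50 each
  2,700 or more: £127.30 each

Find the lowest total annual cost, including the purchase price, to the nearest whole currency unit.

TC* ≈ £9,234,088

Holding cost per unit per year at price C is H = 0.19·C.
Evaluate total cost at each tier's feasible EOQ or, if the EOQ is below the tier, at the tier's minimum quantity.
Tier 1 (£143.00): EOQ = 1436.0 exceeds tier's upper bound 679, so this tier is dominated.
EOQ at £137.50 = 1464.4 (feasible in tier 2): TC = 72,200×£137.50 + (72,200/1464.4)×388 + (1464.4/2)×0.19×£137.50 = £9,965,758.47.
EOQ at £127.30 = 1522.0 < 2700, so use break Q=2700: TC = 72,200×£127.30 + (72,200/2700.0)×388 + (2700.0/2)×0.19×£127.30 = £9,234,087.86.
Lowest total cost among the candidates is at Q = 2700.0.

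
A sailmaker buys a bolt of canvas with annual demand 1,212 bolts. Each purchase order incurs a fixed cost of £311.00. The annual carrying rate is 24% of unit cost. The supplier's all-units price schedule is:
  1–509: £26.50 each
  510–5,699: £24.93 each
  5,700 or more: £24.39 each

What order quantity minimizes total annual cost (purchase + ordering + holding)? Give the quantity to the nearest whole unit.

Holding cost per unit per year at price C is H = 0.24·C.
Evaluate total cost at each tier's feasible EOQ or, if the EOQ is below the tier, at the tier's minimum quantity.
EOQ at £26.50 = 344.3 (feasible in tier 1): TC = 1,212×£26.50 + (1,212/344.3)×311 + (344.3/2)×0.24×£26.50 = £34,307.65.
EOQ at £24.93 = 355.0 < 510, so use break Q=510: TC = 1,212×£24.93 + (1,212/510.0)×311 + (510.0/2)×0.24×£24.93 = £32,479.96.
EOQ at £24.39 = 358.9 < 5700, so use break Q=5700: TC = 1,212×£24.39 + (1,212/5700.0)×311 + (5700.0/2)×0.24×£24.39 = £46,309.57.
Lowest total cost is £32,479.96 at Q = 510.0.

Q* ≈ 510 bolts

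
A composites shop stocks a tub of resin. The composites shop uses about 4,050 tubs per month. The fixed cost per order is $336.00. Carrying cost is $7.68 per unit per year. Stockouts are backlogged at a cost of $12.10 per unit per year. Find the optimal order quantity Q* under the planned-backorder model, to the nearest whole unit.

Annual demand D = 4,050 × 12 = 48,600.
With planned backorders, Q* = √(2DS/H) · √((H+B)/B).
√(2DS/H) = √(2 × 48,600 × 336 / 7.68) = 2062.159.
√((H+B)/B) = √((7.68+12.1)/12.1) = 1.2786.
Q* ≈ 2636.590.

Q* ≈ 2,637 tubs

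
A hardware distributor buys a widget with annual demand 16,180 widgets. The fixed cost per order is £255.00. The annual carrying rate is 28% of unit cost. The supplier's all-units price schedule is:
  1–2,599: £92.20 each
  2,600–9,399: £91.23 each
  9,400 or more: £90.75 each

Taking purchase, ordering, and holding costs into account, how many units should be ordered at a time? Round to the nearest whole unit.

Holding cost per unit per year at price C is H = 0.28·C.
Evaluate total cost at each tier's feasible EOQ or, if the EOQ is below the tier, at the tier's minimum quantity.
EOQ at £92.20 = 565.4 (feasible in tier 1): TC = 16,180×£92.20 + (16,180/565.4)×255 + (565.4/2)×0.28×£92.20 = £1,506,391.49.
EOQ at £91.23 = 568.4 < 2600, so use break Q=2600: TC = 16,180×£91.23 + (16,180/2600.0)×255 + (2600.0/2)×0.28×£91.23 = £1,510,896.00.
EOQ at £90.75 = 569.9 < 9400, so use break Q=9400: TC = 16,180×£90.75 + (16,180/9400.0)×255 + (9400.0/2)×0.28×£90.75 = £1,588,200.93.
Lowest total cost is £1,506,391.49 at Q = 565.4.

Q* ≈ 565 widgets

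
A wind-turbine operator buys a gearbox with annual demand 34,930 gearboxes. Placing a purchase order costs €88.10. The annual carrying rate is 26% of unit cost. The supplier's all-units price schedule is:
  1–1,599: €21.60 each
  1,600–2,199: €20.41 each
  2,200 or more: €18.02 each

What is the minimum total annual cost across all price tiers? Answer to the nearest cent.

Holding cost per unit per year at price C is H = 0.26·C.
Evaluate total cost at each tier's feasible EOQ or, if the EOQ is below the tier, at the tier's minimum quantity.
EOQ at €21.60 = 1046.9 (feasible in tier 1): TC = 34,930×€21.60 + (34,930/1046.9)×88.1 + (1046.9/2)×0.26×€21.60 = €760,367.17.
EOQ at €20.41 = 1076.9 < 1600, so use break Q=1600: TC = 34,930×€20.41 + (34,930/1600.0)×88.1 + (1600.0/2)×0.26×€20.41 = €719,089.91.
EOQ at €18.02 = 1146.1 < 2200, so use break Q=2200: TC = 34,930×€18.02 + (34,930/2200.0)×88.1 + (2200.0/2)×0.26×€18.02 = €635,991.11.
Lowest total cost among the candidates is at Q = 2200.0.

TC* ≈ €635,991.11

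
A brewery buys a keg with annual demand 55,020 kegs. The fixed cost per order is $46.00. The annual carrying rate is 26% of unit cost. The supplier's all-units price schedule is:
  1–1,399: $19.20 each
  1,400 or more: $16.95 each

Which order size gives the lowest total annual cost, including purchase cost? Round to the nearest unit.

Holding cost per unit per year at price C is H = 0.26·C.
Evaluate total cost at each tier's feasible EOQ or, if the EOQ is below the tier, at the tier's minimum quantity.
EOQ at $19.20 = 1007.0 (feasible in tier 1): TC = 55,020×$19.20 + (55,020/1007.0)×46 + (1007.0/2)×0.26×$19.20 = $1,061,410.80.
EOQ at $16.95 = 1071.7 < 1400, so use break Q=1400: TC = 55,020×$16.95 + (55,020/1400.0)×46 + (1400.0/2)×0.26×$16.95 = $937,481.70.
Lowest total cost is $937,481.70 at Q = 1400.0.

Q* ≈ 1,400 kegs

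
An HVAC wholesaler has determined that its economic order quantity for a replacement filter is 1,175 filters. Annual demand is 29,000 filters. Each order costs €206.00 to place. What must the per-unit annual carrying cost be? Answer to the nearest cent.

H ≈ €8.65

The basic EOQ model gives Q* = √(2DS/H); rearrange for the unknown.
From Q* = √(2DS/H): H = 2DS / Q*² = 2 × 29,000 × 206 / 1,175² = 8.6541.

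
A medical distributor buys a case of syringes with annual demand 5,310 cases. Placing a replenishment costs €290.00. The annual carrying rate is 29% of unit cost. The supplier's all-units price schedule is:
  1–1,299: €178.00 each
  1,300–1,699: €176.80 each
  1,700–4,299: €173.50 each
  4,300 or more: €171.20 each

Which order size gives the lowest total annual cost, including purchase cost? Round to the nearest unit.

Holding cost per unit per year at price C is H = 0.29·C.
For each price level, check whether its EOQ is feasible; otherwise the best quantity at that price is the breakpoint.
EOQ at €178.00 = 244.3 (feasible in tier 1): TC = 5,310×€178.00 + (5,310/244.3)×290 + (244.3/2)×0.29×€178.00 = €957,788.70.
EOQ at €176.80 = 245.1 < 1300, so use break Q=1300: TC = 5,310×€176.80 + (5,310/1300.0)×290 + (1300.0/2)×0.29×€176.80 = €973,319.34.
EOQ at €173.50 = 247.4 < 1700, so use break Q=1700: TC = 5,310×€173.50 + (5,310/1700.0)×290 + (1700.0/2)×0.29×€173.50 = €964,958.57.
EOQ at €171.20 = 249.1 < 4300, so use break Q=4300: TC = 5,310×€171.20 + (5,310/4300.0)×290 + (4300.0/2)×0.29×€171.20 = €1,016,173.32.
Lowest total cost is €957,788.70 at Q = 244.3.

Q* ≈ 244 cases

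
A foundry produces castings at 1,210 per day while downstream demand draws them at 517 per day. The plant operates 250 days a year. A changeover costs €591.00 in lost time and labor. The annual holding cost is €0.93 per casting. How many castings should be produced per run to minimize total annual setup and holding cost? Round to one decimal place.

Q* ≈ 16,935.9 castings

Annual demand D = 517 × 250 = 129,250.
Production build-up factor (1 − d/p) = 1 − 517/1,210 = 0.5727.
Q* = √(2DS / (H(1 − d/p))) = √(2 × 129,250 × 591 / (0.93 × 0.5727)).
= √(152,773,500 / 0.5326) ≈ 16935.913.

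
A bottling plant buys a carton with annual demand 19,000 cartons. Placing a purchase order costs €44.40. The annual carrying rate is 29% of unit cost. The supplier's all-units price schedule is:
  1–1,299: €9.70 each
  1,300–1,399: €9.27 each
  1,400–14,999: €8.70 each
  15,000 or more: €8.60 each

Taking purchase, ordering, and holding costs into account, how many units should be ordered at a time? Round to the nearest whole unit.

Holding cost per unit per year at price C is H = 0.29·C.
For each price level, check whether its EOQ is feasible; otherwise the best quantity at that price is the breakpoint.
EOQ at €9.70 = 774.5 (feasible in tier 1): TC = 19,000×€9.70 + (19,000/774.5)×44.4 + (774.5/2)×0.29×€9.70 = €186,478.55.
EOQ at €9.27 = 792.2 < 1300, so use break Q=1300: TC = 19,000×€9.27 + (19,000/1300.0)×44.4 + (1300.0/2)×0.29×€9.27 = €178,526.32.
EOQ at €8.70 = 817.8 < 1400, so use break Q=1400: TC = 19,000×€8.70 + (19,000/1400.0)×44.4 + (1400.0/2)×0.29×€8.70 = €167,668.67.
EOQ at €8.60 = 822.5 < 15000, so use break Q=15000: TC = 19,000×€8.60 + (19,000/15000.0)×44.4 + (15000.0/2)×0.29×€8.60 = €182,161.24.
Lowest total cost is €167,668.67 at Q = 1400.0.

Q* ≈ 1,400 cartons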